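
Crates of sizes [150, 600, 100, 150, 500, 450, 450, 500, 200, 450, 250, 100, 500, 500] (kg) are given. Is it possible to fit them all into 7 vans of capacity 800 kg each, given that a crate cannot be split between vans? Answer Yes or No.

Total = 4900 kg; ⌈4900/800⌉ = 7.
8 crates each exceed half the capacity and cannot share a van, forcing at least 8 vans.
At least 8 vans are required, but only 7 are allowed.

No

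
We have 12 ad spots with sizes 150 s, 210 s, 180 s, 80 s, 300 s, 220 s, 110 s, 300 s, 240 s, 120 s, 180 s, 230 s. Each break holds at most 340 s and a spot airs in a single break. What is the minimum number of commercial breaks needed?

8

Total = 300 + 300 + 240 + 230 + 220 + 210 + 180 + 180 + 150 + 120 + 110 + 80 = 2320 s.
Lower bound: ⌈2320/340⌉ = 7 commercial breaks.
Also, 8 ad spots each exceed 170 s, and no two of those can share a break, so at least 8 commercial breaks are needed.
A packing using 8 commercial breaks:
  break 1: 300 = 300
  break 2: 300 = 300
  break 3: 240 + 80 = 320
  break 4: 230 + 110 = 340
  break 5: 220 + 120 = 340
  break 6: 210 = 210
  break 7: 180 + 150 = 330
  break 8: 180 = 180
This matches the lower bound, so 8 is optimal.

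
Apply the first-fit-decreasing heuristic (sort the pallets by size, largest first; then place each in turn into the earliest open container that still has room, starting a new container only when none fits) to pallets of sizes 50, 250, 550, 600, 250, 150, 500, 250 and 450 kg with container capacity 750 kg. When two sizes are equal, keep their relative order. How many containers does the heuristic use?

5

Sorted descending: 600, 550, 500, 450, 250, 250, 250, 150, 50.
  600 → container 1 (new)  [load 600/750]
  550 → container 2 (new)  [load 550/750]
  500 → container 3 (new)  [load 500/750]
  450 → container 4 (new)  [load 450/750]
  250 → container 3  [load 750/750]
  250 → container 4  [load 700/750]
  250 → container 5 (new)  [load 250/750]
  150 → container 1  [load 750/750]
  50 → container 2  [load 600/750]
5 containers opened.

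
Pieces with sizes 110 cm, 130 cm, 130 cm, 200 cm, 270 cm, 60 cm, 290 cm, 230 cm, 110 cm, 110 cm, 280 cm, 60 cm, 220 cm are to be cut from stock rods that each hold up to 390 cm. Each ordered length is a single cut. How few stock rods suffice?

Total = 290 + 280 + 270 + 230 + 220 + 200 + 130 + 130 + 110 + 110 + 110 + 60 + 60 = 2200 cm.
Lower bound: ⌈2200/390⌉ = 6 stock rods.
A packing using 6 stock rods:
  stock rod 1: 290 + 60 = 350
  stock rod 2: 280 + 110 = 390
  stock rod 3: 270 + 110 = 380
  stock rod 4: 230 + 130 = 360
  stock rod 5: 220 + 130 = 350
  stock rod 6: 200 + 110 + 60 = 370
This matches the lower bound, so 6 is optimal.

6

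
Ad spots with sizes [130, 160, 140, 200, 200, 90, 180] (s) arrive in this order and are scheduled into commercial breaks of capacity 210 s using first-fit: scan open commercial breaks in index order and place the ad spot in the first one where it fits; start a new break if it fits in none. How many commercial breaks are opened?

7

  130 → break 1 (new)  [load 130/210]
  160 → break 2 (new)  [load 160/210]
  140 → break 3 (new)  [load 140/210]
  200 → break 4 (new)  [load 200/210]
  200 → break 5 (new)  [load 200/210]
  90 → break 6 (new)  [load 90/210]
  180 → break 7 (new)  [load 180/210]
7 commercial breaks opened.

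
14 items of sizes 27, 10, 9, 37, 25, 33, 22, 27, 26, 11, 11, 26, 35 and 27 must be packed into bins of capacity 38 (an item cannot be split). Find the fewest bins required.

10

Total = 37 + 35 + 33 + 27 + 27 + 27 + 26 + 26 + 25 + 22 + 11 + 11 + 10 + 9 = 326.
Lower bound: ⌈326/38⌉ = 9 bins.
Also, 10 items each exceed 19, and no two of those can share a bin, so at least 10 bins are needed.
A packing using 10 bins:
  bin 1: 37 = 37
  bin 2: 35 = 35
  bin 3: 33 = 33
  bin 4: 27 + 11 = 38
  bin 5: 27 + 11 = 38
  bin 6: 27 + 10 = 37
  bin 7: 26 + 9 = 35
  bin 8: 26 = 26
  bin 9: 25 = 25
  bin 10: 22 = 22
This matches the lower bound, so 10 is optimal.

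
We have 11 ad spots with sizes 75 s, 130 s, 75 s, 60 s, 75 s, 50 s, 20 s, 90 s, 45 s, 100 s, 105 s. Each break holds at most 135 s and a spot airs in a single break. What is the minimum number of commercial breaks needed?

7

Total = 130 + 105 + 100 + 90 + 75 + 75 + 75 + 60 + 50 + 45 + 20 = 825 s.
Lower bound: ⌈825/135⌉ = 7 commercial breaks.
A packing using 7 commercial breaks:
  break 1: 130 = 130
  break 2: 105 + 20 = 125
  break 3: 100 = 100
  break 4: 90 + 45 = 135
  break 5: 75 + 60 = 135
  break 6: 75 + 50 = 125
  break 7: 75 = 75
This matches the lower bound, so 7 is optimal.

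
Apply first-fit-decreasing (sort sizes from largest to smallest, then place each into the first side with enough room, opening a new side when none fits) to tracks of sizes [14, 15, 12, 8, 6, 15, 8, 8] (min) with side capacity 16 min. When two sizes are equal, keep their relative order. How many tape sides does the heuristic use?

6

Sorted descending: 15, 15, 14, 12, 8, 8, 8, 6.
  15 → side 1 (new)  [load 15/16]
  15 → side 2 (new)  [load 15/16]
  14 → side 3 (new)  [load 14/16]
  12 → side 4 (new)  [load 12/16]
  8 → side 5 (new)  [load 8/16]
  8 → side 5  [load 16/16]
  8 → side 6 (new)  [load 8/16]
  6 → side 6  [load 14/16]
6 tape sides opened.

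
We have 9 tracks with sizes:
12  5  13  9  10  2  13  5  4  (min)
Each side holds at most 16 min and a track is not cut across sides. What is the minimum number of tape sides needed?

Total = 13 + 13 + 12 + 10 + 9 + 5 + 5 + 4 + 2 = 73 min.
Lower bound: ⌈73/16⌉ = 5 tape sides.
A packing using 5 tape sides:
  side 1: 13 + 2 = 15
  side 2: 13 = 13
  side 3: 12 + 4 = 16
  side 4: 10 + 5 = 15
  side 5: 9 + 5 = 14
This matches the lower bound, so 5 is optimal.

5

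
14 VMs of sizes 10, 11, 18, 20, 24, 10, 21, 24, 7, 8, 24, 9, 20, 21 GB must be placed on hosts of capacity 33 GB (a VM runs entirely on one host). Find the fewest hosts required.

8

Total = 24 + 24 + 24 + 21 + 21 + 20 + 20 + 18 + 11 + 10 + 10 + 9 + 8 + 7 = 227 GB.
Lower bound: ⌈227/33⌉ = 7 hosts.
Also, 8 VMs each exceed 33/2 GB, and no two of those can share a host, so at least 8 hosts are needed.
A packing using 8 hosts:
  host 1: 24 + 9 = 33
  host 2: 24 + 8 = 32
  host 3: 24 + 7 = 31
  host 4: 21 + 11 = 32
  host 5: 21 + 10 = 31
  host 6: 20 + 10 = 30
  host 7: 20 = 20
  host 8: 18 = 18
This matches the lower bound, so 8 is optimal.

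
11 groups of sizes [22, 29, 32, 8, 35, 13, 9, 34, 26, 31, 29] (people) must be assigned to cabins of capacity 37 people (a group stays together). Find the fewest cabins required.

Total = 35 + 34 + 32 + 31 + 29 + 29 + 26 + 22 + 13 + 9 + 8 = 268 people.
Lower bound: ⌈268/37⌉ = 8 cabins.
A packing using 8 cabins:
  cabin 1: 35 = 35
  cabin 2: 34 = 34
  cabin 3: 32 = 32
  cabin 4: 31 = 31
  cabin 5: 29 + 8 = 37
  cabin 6: 29 = 29
  cabin 7: 26 + 9 = 35
  cabin 8: 22 + 13 = 35
This matches the lower bound, so 8 is optimal.

8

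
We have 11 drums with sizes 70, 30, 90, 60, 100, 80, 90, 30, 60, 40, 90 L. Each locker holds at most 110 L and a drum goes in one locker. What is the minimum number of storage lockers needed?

8

Total = 100 + 90 + 90 + 90 + 80 + 70 + 60 + 60 + 40 + 30 + 30 = 740 L.
Lower bound: ⌈740/110⌉ = 7 storage lockers.
Also, 8 drums each exceed 55 L, and no two of those can share a locker, so at least 8 storage lockers are needed.
A packing using 8 storage lockers:
  locker 1: 100 = 100
  locker 2: 90 = 90
  locker 3: 90 = 90
  locker 4: 90 = 90
  locker 5: 80 + 30 = 110
  locker 6: 70 + 40 = 110
  locker 7: 60 + 30 = 90
  locker 8: 60 = 60
This matches the lower bound, so 8 is optimal.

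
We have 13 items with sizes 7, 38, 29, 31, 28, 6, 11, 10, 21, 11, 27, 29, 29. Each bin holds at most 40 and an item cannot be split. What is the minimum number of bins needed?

Total = 38 + 31 + 29 + 29 + 29 + 28 + 27 + 21 + 11 + 11 + 10 + 7 + 6 = 277.
Lower bound: ⌈277/40⌉ = 7 bins.
Also, 8 items each exceed 20, and no two of those can share a bin, so at least 8 bins are needed.
A packing using 8 bins:
  bin 1: 38 = 38
  bin 2: 31 + 7 = 38
  bin 3: 29 + 11 = 40
  bin 4: 29 + 11 = 40
  bin 5: 29 + 10 = 39
  bin 6: 28 + 6 = 34
  bin 7: 27 = 27
  bin 8: 21 = 21
This matches the lower bound, so 8 is optimal.

8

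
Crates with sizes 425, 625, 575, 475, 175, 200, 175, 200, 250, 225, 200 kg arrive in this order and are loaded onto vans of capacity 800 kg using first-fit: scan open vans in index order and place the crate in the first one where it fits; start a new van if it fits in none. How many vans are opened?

5

  425 → van 1 (new)  [load 425/800]
  625 → van 2 (new)  [load 625/800]
  575 → van 3 (new)  [load 575/800]
  475 → van 4 (new)  [load 475/800]
  175 → van 1  [load 600/800]
  200 → van 1  [load 800/800]
  175 → van 2  [load 800/800]
  200 → van 3  [load 775/800]
  250 → van 4  [load 725/800]
  225 → van 5 (new)  [load 225/800]
  200 → van 5  [load 425/800]
5 vans opened.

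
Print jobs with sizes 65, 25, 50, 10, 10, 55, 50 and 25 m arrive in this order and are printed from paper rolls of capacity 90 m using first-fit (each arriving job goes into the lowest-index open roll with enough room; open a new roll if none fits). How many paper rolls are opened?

  65 → roll 1 (new)  [load 65/90]
  25 → roll 1  [load 90/90]
  50 → roll 2 (new)  [load 50/90]
  10 → roll 2  [load 60/90]
  10 → roll 2  [load 70/90]
  55 → roll 3 (new)  [load 55/90]
  50 → roll 4 (new)  [load 50/90]
  25 → roll 3  [load 80/90]
4 paper rolls opened.

4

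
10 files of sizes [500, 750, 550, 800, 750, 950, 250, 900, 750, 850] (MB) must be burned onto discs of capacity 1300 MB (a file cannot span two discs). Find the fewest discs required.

7

Total = 950 + 900 + 850 + 800 + 750 + 750 + 750 + 550 + 500 + 250 = 7050 MB.
Lower bound: ⌈7050/1300⌉ = 6 discs.
Also, 7 files each exceed 650 MB, and no two of those can share a disc, so at least 7 discs are needed.
A packing using 7 discs:
  disc 1: 950 + 250 = 1200
  disc 2: 900 = 900
  disc 3: 850 = 850
  disc 4: 800 + 500 = 1300
  disc 5: 750 + 550 = 1300
  disc 6: 750 = 750
  disc 7: 750 = 750
This matches the lower bound, so 7 is optimal.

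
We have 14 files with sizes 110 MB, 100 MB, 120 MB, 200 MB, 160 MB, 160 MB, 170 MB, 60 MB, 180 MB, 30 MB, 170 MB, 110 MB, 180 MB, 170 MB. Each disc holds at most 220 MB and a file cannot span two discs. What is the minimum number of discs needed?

10

Total = 200 + 180 + 180 + 170 + 170 + 170 + 160 + 160 + 120 + 110 + 110 + 100 + 60 + 30 = 1920 MB.
Lower bound: ⌈1920/220⌉ = 9 discs.
A packing using 10 discs:
  disc 1: 200 = 200
  disc 2: 180 + 30 = 210
  disc 3: 180 = 180
  disc 4: 170 = 170
  disc 5: 170 = 170
  disc 6: 170 = 170
  disc 7: 160 + 60 = 220
  disc 8: 160 = 160
  disc 9: 120 + 100 = 220
  disc 10: 110 + 110 = 220
No arrangement into 9 discs stays within capacity, so 10 is optimal.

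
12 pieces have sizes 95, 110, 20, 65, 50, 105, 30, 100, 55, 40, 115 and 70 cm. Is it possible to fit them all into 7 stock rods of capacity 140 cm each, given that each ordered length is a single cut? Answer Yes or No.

A valid assignment using 7 stock rods:
  stock rod 1: 115 + 20 = 135
  stock rod 2: 110 + 30 = 140
  stock rod 3: 105 = 105
  stock rod 4: 100 + 40 = 140
  stock rod 5: 95 = 95
  stock rod 6: 70 + 65 = 135
  stock rod 7: 55 + 50 = 105
Every load is within 140 cm, so 7 stock rods suffice.

Yes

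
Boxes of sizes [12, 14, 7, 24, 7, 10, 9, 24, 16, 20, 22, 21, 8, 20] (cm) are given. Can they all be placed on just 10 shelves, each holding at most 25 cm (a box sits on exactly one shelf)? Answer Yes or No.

A valid assignment using 10 shelves:
  shelf 1: 24 = 24
  shelf 2: 24 = 24
  shelf 3: 22 = 22
  shelf 4: 21 = 21
  shelf 5: 20 = 20
  shelf 6: 20 = 20
  shelf 7: 16 + 9 = 25
  shelf 8: 14 + 10 = 24
  shelf 9: 12 + 8 = 20
  shelf 10: 7 + 7 = 14
Every load is within 25 cm, so 10 shelves suffice.

Yes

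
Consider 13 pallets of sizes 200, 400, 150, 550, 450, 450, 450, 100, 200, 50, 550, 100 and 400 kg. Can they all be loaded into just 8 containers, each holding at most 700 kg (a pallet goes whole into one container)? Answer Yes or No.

A valid assignment using 7 containers:
  container 1: 550 + 150 = 700
  container 2: 550 + 100 + 50 = 700
  container 3: 450 + 200 = 650
  container 4: 450 + 200 = 650
  container 5: 450 + 100 = 550
  container 6: 400 = 400
  container 7: 400 = 400
That uses only 7 ≤ 8, so 8 containers are enough.

Yes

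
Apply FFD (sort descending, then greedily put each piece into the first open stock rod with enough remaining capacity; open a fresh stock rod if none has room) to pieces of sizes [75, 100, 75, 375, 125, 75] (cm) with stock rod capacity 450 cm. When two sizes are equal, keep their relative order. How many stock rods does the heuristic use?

2

Sorted descending: 375, 125, 100, 75, 75, 75.
  375 → stock rod 1 (new)  [load 375/450]
  125 → stock rod 2 (new)  [load 125/450]
  100 → stock rod 2  [load 225/450]
  75 → stock rod 1  [load 450/450]
  75 → stock rod 2  [load 300/450]
  75 → stock rod 2  [load 375/450]
2 stock rods opened.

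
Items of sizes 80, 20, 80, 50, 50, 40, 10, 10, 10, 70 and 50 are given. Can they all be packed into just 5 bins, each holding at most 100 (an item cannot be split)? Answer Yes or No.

Yes

A valid assignment using 5 bins:
  bin 1: 80 + 20 = 100
  bin 2: 80 + 10 + 10 = 100
  bin 3: 70 + 10 = 80
  bin 4: 50 + 50 = 100
  bin 5: 50 + 40 = 90
Every load is within 100, so 5 bins suffice.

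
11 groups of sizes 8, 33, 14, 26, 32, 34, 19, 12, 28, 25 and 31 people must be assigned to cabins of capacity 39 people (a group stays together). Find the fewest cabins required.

Total = 34 + 33 + 32 + 31 + 28 + 26 + 25 + 19 + 14 + 12 + 8 = 262 people.
Lower bound: ⌈262/39⌉ = 7 cabins.
A packing using 8 cabins:
  cabin 1: 34 = 34
  cabin 2: 33 = 33
  cabin 3: 32 = 32
  cabin 4: 31 + 8 = 39
  cabin 5: 28 = 28
  cabin 6: 26 + 12 = 38
  cabin 7: 25 + 14 = 39
  cabin 8: 19 = 19
No arrangement into 7 cabins stays within capacity, so 8 is optimal.

8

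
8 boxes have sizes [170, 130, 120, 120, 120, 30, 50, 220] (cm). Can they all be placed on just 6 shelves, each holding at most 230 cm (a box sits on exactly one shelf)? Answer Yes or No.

Yes

A valid assignment using 6 shelves:
  shelf 1: 220 = 220
  shelf 2: 170 + 50 = 220
  shelf 3: 130 + 30 = 160
  shelf 4: 120 = 120
  shelf 5: 120 = 120
  shelf 6: 120 = 120
Every load is within 230 cm, so 6 shelves suffice.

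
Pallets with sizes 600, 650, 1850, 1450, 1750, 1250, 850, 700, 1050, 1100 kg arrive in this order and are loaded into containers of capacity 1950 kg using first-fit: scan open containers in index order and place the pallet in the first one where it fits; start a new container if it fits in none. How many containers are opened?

7

  600 → container 1 (new)  [load 600/1950]
  650 → container 1  [load 1250/1950]
  1850 → container 2 (new)  [load 1850/1950]
  1450 → container 3 (new)  [load 1450/1950]
  1750 → container 4 (new)  [load 1750/1950]
  1250 → container 5 (new)  [load 1250/1950]
  850 → container 6 (new)  [load 850/1950]
  700 → container 1  [load 1950/1950]
  1050 → container 6  [load 1900/1950]
  1100 → container 7 (new)  [load 1100/1950]
7 containers opened.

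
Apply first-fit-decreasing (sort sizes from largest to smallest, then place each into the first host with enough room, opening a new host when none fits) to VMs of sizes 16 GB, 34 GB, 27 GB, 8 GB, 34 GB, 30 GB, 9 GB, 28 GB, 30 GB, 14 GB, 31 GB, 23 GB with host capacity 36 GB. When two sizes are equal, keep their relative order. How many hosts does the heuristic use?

Sorted descending: 34, 34, 31, 30, 30, 28, 27, 23, 16, 14, 9, 8.
  34 → host 1 (new)  [load 34/36]
  34 → host 2 (new)  [load 34/36]
  31 → host 3 (new)  [load 31/36]
  30 → host 4 (new)  [load 30/36]
  30 → host 5 (new)  [load 30/36]
  28 → host 6 (new)  [load 28/36]
  27 → host 7 (new)  [load 27/36]
  23 → host 8 (new)  [load 23/36]
  16 → host 9 (new)  [load 16/36]
  14 → host 9  [load 30/36]
  9 → host 7  [load 36/36]
  8 → host 6  [load 36/36]
9 hosts opened.

9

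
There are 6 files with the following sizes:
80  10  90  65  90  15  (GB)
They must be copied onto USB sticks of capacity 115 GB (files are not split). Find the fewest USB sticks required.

4

Total = 90 + 90 + 80 + 65 + 15 + 10 = 350 GB.
Lower bound: ⌈350/115⌉ = 4 USB sticks.
A packing using 4 USB sticks:
  USB stick 1: 90 + 15 + 10 = 115
  USB stick 2: 90 = 90
  USB stick 3: 80 = 80
  USB stick 4: 65 = 65
This matches the lower bound, so 4 is optimal.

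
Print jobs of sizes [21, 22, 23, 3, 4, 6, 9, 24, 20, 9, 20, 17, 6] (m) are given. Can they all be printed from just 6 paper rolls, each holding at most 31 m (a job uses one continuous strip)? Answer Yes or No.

Total = 184 m; ⌈184/31⌉ = 6.
7 print jobs each exceed half the capacity and cannot share a roll, forcing at least 7 paper rolls.
At least 7 paper rolls are required, but only 6 are allowed.

No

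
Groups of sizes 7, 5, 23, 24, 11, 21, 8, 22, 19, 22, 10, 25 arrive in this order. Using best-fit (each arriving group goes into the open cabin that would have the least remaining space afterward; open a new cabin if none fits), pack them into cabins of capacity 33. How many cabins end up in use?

8

  7 → cabin 1 (new)  [load 7/33]
  5 → cabin 1  [load 12/33]
  23 → cabin 2 (new)  [load 23/33]
  24 → cabin 3 (new)  [load 24/33]
  11 → cabin 1  [load 23/33]
  21 → cabin 4 (new)  [load 21/33]
  8 → cabin 3  [load 32/33]
  22 → cabin 5 (new)  [load 22/33]
  19 → cabin 6 (new)  [load 19/33]
  22 → cabin 7 (new)  [load 22/33]
  10 → cabin 1  [load 33/33]
  25 → cabin 8 (new)  [load 25/33]
8 cabins opened.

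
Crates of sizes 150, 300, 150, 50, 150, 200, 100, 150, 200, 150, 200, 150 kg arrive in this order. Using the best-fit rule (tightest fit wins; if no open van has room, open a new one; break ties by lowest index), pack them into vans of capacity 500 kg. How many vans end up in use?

4

  150 → van 1 (new)  [load 150/500]
  300 → van 1  [load 450/500]
  150 → van 2 (new)  [load 150/500]
  50 → van 1  [load 500/500]
  150 → van 2  [load 300/500]
  200 → van 2  [load 500/500]
  100 → van 3 (new)  [load 100/500]
  150 → van 3  [load 250/500]
  200 → van 3  [load 450/500]
  150 → van 4 (new)  [load 150/500]
  200 → van 4  [load 350/500]
  150 → van 4  [load 500/500]
4 vans opened.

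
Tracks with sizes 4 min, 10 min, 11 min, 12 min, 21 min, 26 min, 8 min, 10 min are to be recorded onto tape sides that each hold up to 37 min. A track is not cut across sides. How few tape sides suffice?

3

Total = 26 + 21 + 12 + 11 + 10 + 10 + 8 + 4 = 102 min.
Lower bound: ⌈102/37⌉ = 3 tape sides.
A packing using 3 tape sides:
  side 1: 26 + 11 = 37
  side 2: 21 + 12 + 4 = 37
  side 3: 10 + 10 + 8 = 28
This matches the lower bound, so 3 is optimal.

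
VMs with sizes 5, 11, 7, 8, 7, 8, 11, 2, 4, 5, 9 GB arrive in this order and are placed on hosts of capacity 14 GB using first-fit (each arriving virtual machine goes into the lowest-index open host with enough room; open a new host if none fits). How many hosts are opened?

7

  5 → host 1 (new)  [load 5/14]
  11 → host 2 (new)  [load 11/14]
  7 → host 1  [load 12/14]
  8 → host 3 (new)  [load 8/14]
  7 → host 4 (new)  [load 7/14]
  8 → host 5 (new)  [load 8/14]
  11 → host 6 (new)  [load 11/14]
  2 → host 1  [load 14/14]
  4 → host 3  [load 12/14]
  5 → host 4  [load 12/14]
  9 → host 7 (new)  [load 9/14]
7 hosts opened.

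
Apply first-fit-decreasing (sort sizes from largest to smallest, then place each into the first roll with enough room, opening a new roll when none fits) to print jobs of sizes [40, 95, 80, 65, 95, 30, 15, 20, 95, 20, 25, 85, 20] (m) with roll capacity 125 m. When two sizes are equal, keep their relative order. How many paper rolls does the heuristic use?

Sorted descending: 95, 95, 95, 85, 80, 65, 40, 30, 25, 20, 20, 20, 15.
  95 → roll 1 (new)  [load 95/125]
  95 → roll 2 (new)  [load 95/125]
  95 → roll 3 (new)  [load 95/125]
  85 → roll 4 (new)  [load 85/125]
  80 → roll 5 (new)  [load 80/125]
  65 → roll 6 (new)  [load 65/125]
  40 → roll 4  [load 125/125]
  30 → roll 1  [load 125/125]
  25 → roll 2  [load 120/125]
  20 → roll 3  [load 115/125]
  20 → roll 5  [load 100/125]
  20 → roll 5  [load 120/125]
  15 → roll 6  [load 80/125]
6 paper rolls opened.

6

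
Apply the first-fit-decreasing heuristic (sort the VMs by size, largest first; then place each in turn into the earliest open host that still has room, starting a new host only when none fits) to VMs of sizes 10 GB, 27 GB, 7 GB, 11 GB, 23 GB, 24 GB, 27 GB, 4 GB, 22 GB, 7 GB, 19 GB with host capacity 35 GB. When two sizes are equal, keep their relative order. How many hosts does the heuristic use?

Sorted descending: 27, 27, 24, 23, 22, 19, 11, 10, 7, 7, 4.
  27 → host 1 (new)  [load 27/35]
  27 → host 2 (new)  [load 27/35]
  24 → host 3 (new)  [load 24/35]
  23 → host 4 (new)  [load 23/35]
  22 → host 5 (new)  [load 22/35]
  19 → host 6 (new)  [load 19/35]
  11 → host 3  [load 35/35]
  10 → host 4  [load 33/35]
  7 → host 1  [load 34/35]
  7 → host 2  [load 34/35]
  4 → host 5  [load 26/35]
6 hosts opened.

6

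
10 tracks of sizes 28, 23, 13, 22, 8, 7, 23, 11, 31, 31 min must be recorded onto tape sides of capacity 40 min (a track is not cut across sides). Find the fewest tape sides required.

Total = 31 + 31 + 28 + 23 + 23 + 22 + 13 + 11 + 8 + 7 = 197 min.
Lower bound: ⌈197/40⌉ = 5 tape sides.
Also, 6 tracks each exceed 20 min, and no two of those can share a side, so at least 6 tape sides are needed.
A packing using 6 tape sides:
  side 1: 31 + 8 = 39
  side 2: 31 + 7 = 38
  side 3: 28 + 11 = 39
  side 4: 23 + 13 = 36
  side 5: 23 = 23
  side 6: 22 = 22
This matches the lower bound, so 6 is optimal.

6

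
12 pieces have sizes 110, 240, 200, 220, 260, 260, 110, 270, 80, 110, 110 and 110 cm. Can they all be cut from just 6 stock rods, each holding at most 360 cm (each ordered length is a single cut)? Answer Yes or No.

Total = 2080 cm; ⌈2080/360⌉ = 6.
The bound of 6 does not rule out 6, but exhaustive search shows no assignment into 6 stock rods of capacity 360 cm exists — the minimum is 7.

No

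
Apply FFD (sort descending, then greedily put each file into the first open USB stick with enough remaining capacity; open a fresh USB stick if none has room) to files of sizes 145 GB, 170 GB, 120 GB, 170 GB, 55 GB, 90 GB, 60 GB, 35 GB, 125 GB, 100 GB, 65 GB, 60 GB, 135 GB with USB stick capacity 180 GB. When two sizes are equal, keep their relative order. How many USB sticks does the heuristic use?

Sorted descending: 170, 170, 145, 135, 125, 120, 100, 90, 65, 60, 60, 55, 35.
  170 → USB stick 1 (new)  [load 170/180]
  170 → USB stick 2 (new)  [load 170/180]
  145 → USB stick 3 (new)  [load 145/180]
  135 → USB stick 4 (new)  [load 135/180]
  125 → USB stick 5 (new)  [load 125/180]
  120 → USB stick 6 (new)  [load 120/180]
  100 → USB stick 7 (new)  [load 100/180]
  90 → USB stick 8 (new)  [load 90/180]
  65 → USB stick 7  [load 165/180]
  60 → USB stick 6  [load 180/180]
  60 → USB stick 8  [load 150/180]
  55 → USB stick 5  [load 180/180]
  35 → USB stick 3  [load 180/180]
8 USB sticks opened.

8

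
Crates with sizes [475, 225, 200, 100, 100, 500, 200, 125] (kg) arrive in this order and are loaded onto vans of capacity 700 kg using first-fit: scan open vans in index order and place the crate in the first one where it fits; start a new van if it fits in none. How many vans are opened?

  475 → van 1 (new)  [load 475/700]
  225 → van 1  [load 700/700]
  200 → van 2 (new)  [load 200/700]
  100 → van 2  [load 300/700]
  100 → van 2  [load 400/700]
  500 → van 3 (new)  [load 500/700]
  200 → van 2  [load 600/700]
  125 → van 3  [load 625/700]
3 vans opened.

3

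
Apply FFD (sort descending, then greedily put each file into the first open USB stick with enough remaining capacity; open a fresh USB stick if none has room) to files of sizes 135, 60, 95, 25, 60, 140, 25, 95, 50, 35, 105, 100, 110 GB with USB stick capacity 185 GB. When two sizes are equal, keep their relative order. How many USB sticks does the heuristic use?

Sorted descending: 140, 135, 110, 105, 100, 95, 95, 60, 60, 50, 35, 25, 25.
  140 → USB stick 1 (new)  [load 140/185]
  135 → USB stick 2 (new)  [load 135/185]
  110 → USB stick 3 (new)  [load 110/185]
  105 → USB stick 4 (new)  [load 105/185]
  100 → USB stick 5 (new)  [load 100/185]
  95 → USB stick 6 (new)  [load 95/185]
  95 → USB stick 7 (new)  [load 95/185]
  60 → USB stick 3  [load 170/185]
  60 → USB stick 4  [load 165/185]
  50 → USB stick 2  [load 185/185]
  35 → USB stick 1  [load 175/185]
  25 → USB stick 5  [load 125/185]
  25 → USB stick 5  [load 150/185]
7 USB sticks opened.

7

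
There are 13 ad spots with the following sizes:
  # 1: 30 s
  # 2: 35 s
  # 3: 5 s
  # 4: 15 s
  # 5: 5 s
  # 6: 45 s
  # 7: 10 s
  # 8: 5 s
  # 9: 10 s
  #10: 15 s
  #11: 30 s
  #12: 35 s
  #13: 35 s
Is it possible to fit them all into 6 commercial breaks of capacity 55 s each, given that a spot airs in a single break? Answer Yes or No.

A valid assignment using 6 commercial breaks:
  break 1: 45 + 10 = 55
  break 2: 35 + 15 + 5 = 55
  break 3: 35 + 15 + 5 = 55
  break 4: 35 + 10 + 5 = 50
  break 5: 30 = 30
  break 6: 30 = 30
Every load is within 55 s, so 6 commercial breaks suffice.

Yes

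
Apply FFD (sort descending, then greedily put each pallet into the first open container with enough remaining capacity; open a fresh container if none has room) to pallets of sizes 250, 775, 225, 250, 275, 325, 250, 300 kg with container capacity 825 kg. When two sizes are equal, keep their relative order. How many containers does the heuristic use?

4

Sorted descending: 775, 325, 300, 275, 250, 250, 250, 225.
  775 → container 1 (new)  [load 775/825]
  325 → container 2 (new)  [load 325/825]
  300 → container 2  [load 625/825]
  275 → container 3 (new)  [load 275/825]
  250 → container 3  [load 525/825]
  250 → container 3  [load 775/825]
  250 → container 4 (new)  [load 250/825]
  225 → container 4  [load 475/825]
4 containers opened.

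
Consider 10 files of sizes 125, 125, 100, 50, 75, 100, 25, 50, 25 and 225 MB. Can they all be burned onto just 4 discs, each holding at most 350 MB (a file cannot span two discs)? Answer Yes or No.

A valid assignment using 3 discs:
  disc 1: 225 + 125 = 350
  disc 2: 125 + 100 + 100 + 25 = 350
  disc 3: 75 + 50 + 50 + 25 = 200
That uses only 3 ≤ 4, so 4 discs are enough.

Yes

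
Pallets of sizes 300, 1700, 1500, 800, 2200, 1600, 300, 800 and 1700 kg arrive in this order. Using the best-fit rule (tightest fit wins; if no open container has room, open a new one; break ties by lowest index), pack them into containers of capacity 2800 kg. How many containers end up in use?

5

  300 → container 1 (new)  [load 300/2800]
  1700 → container 1  [load 2000/2800]
  1500 → container 2 (new)  [load 1500/2800]
  800 → container 1  [load 2800/2800]
  2200 → container 3 (new)  [load 2200/2800]
  1600 → container 4 (new)  [load 1600/2800]
  300 → container 3  [load 2500/2800]
  800 → container 4  [load 2400/2800]
  1700 → container 5 (new)  [load 1700/2800]
5 containers opened.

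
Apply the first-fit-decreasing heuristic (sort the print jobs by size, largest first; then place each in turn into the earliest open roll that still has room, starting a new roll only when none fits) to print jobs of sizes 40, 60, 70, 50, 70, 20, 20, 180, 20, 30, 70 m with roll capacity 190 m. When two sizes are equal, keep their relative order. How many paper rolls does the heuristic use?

4

Sorted descending: 180, 70, 70, 70, 60, 50, 40, 30, 20, 20, 20.
  180 → roll 1 (new)  [load 180/190]
  70 → roll 2 (new)  [load 70/190]
  70 → roll 2  [load 140/190]
  70 → roll 3 (new)  [load 70/190]
  60 → roll 3  [load 130/190]
  50 → roll 2  [load 190/190]
  40 → roll 3  [load 170/190]
  30 → roll 4 (new)  [load 30/190]
  20 → roll 3  [load 190/190]
  20 → roll 4  [load 50/190]
  20 → roll 4  [load 70/190]
4 paper rolls opened.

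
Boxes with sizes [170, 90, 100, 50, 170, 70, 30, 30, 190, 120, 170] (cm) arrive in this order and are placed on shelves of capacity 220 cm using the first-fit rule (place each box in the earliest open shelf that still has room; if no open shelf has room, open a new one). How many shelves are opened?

6

  170 → shelf 1 (new)  [load 170/220]
  90 → shelf 2 (new)  [load 90/220]
  100 → shelf 2  [load 190/220]
  50 → shelf 1  [load 220/220]
  170 → shelf 3 (new)  [load 170/220]
  70 → shelf 4 (new)  [load 70/220]
  30 → shelf 2  [load 220/220]
  30 → shelf 3  [load 200/220]
  190 → shelf 5 (new)  [load 190/220]
  120 → shelf 4  [load 190/220]
  170 → shelf 6 (new)  [load 170/220]
6 shelves opened.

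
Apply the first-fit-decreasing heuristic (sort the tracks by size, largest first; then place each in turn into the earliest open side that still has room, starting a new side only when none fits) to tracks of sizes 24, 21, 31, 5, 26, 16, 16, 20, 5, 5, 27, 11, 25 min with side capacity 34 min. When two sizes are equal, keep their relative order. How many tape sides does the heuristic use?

8

Sorted descending: 31, 27, 26, 25, 24, 21, 20, 16, 16, 11, 5, 5, 5.
  31 → side 1 (new)  [load 31/34]
  27 → side 2 (new)  [load 27/34]
  26 → side 3 (new)  [load 26/34]
  25 → side 4 (new)  [load 25/34]
  24 → side 5 (new)  [load 24/34]
  21 → side 6 (new)  [load 21/34]
  20 → side 7 (new)  [load 20/34]
  16 → side 8 (new)  [load 16/34]
  16 → side 8  [load 32/34]
  11 → side 6  [load 32/34]
  5 → side 2  [load 32/34]
  5 → side 3  [load 31/34]
  5 → side 4  [load 30/34]
8 tape sides opened.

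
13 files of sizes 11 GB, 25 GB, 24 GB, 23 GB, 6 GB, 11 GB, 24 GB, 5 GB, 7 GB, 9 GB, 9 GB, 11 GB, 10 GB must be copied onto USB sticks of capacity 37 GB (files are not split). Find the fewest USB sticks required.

Total = 25 + 24 + 24 + 23 + 11 + 11 + 11 + 10 + 9 + 9 + 7 + 6 + 5 = 175 GB.
Lower bound: ⌈175/37⌉ = 5 USB sticks.
A packing using 5 USB sticks:
  USB stick 1: 25 + 11 = 36
  USB stick 2: 24 + 11 = 35
  USB stick 3: 24 + 11 = 35
  USB stick 4: 23 + 10 = 33
  USB stick 5: 9 + 9 + 7 + 6 + 5 = 36
This matches the lower bound, so 5 is optimal.

5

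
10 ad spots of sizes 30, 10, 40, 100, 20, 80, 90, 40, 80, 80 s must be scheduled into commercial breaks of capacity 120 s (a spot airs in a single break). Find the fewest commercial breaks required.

5

Total = 100 + 90 + 80 + 80 + 80 + 40 + 40 + 30 + 20 + 10 = 570 s.
Lower bound: ⌈570/120⌉ = 5 commercial breaks.
A packing using 5 commercial breaks:
  break 1: 100 + 20 = 120
  break 2: 90 + 30 = 120
  break 3: 80 + 40 = 120
  break 4: 80 + 40 = 120
  break 5: 80 + 10 = 90
This matches the lower bound, so 5 is optimal.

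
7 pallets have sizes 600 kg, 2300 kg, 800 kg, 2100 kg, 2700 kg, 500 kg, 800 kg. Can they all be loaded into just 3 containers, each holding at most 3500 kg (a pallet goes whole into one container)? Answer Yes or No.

A valid assignment using 3 containers:
  container 1: 2700 + 800 = 3500
  container 2: 2300 + 800 = 3100
  container 3: 2100 + 600 + 500 = 3200
Every load is within 3500 kg, so 3 containers suffice.

Yes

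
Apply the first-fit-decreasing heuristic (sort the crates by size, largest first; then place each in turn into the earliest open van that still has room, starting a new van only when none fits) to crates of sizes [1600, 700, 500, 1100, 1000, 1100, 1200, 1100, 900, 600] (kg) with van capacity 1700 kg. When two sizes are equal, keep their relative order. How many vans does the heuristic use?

7

Sorted descending: 1600, 1200, 1100, 1100, 1100, 1000, 900, 700, 600, 500.
  1600 → van 1 (new)  [load 1600/1700]
  1200 → van 2 (new)  [load 1200/1700]
  1100 → van 3 (new)  [load 1100/1700]
  1100 → van 4 (new)  [load 1100/1700]
  1100 → van 5 (new)  [load 1100/1700]
  1000 → van 6 (new)  [load 1000/1700]
  900 → van 7 (new)  [load 900/1700]
  700 → van 6  [load 1700/1700]
  600 → van 3  [load 1700/1700]
  500 → van 2  [load 1700/1700]
7 vans opened.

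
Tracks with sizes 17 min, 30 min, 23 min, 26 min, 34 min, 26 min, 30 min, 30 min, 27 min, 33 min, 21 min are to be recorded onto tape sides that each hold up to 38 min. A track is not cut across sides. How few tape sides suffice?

Total = 34 + 33 + 30 + 30 + 30 + 27 + 26 + 26 + 23 + 21 + 17 = 297 min.
Lower bound: ⌈297/38⌉ = 8 tape sides.
Also, 10 tracks each exceed 19 min, and no two of those can share a side, so at least 10 tape sides are needed.
A packing using 10 tape sides:
  side 1: 34 = 34
  side 2: 33 = 33
  side 3: 30 = 30
  side 4: 30 = 30
  side 5: 30 = 30
  side 6: 27 = 27
  side 7: 26 = 26
  side 8: 26 = 26
  side 9: 23 = 23
  side 10: 21 + 17 = 38
This matches the lower bound, so 10 is optimal.

10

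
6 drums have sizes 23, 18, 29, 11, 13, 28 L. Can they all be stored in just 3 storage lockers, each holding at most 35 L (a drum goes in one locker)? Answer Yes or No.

No

Total = 122 L; ⌈122/35⌉ = 4.
At least 4 storage lockers are required, but only 3 are allowed.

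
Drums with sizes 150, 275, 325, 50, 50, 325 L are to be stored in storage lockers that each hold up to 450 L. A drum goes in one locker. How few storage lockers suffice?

3

Total = 325 + 325 + 275 + 150 + 50 + 50 = 1175 L.
Lower bound: ⌈1175/450⌉ = 3 storage lockers.
A packing using 3 storage lockers:
  locker 1: 325 + 50 + 50 = 425
  locker 2: 325 = 325
  locker 3: 275 + 150 = 425
This matches the lower bound, so 3 is optimal.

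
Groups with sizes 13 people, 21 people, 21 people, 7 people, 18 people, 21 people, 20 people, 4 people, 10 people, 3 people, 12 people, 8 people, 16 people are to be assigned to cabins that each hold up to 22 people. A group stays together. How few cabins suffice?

Total = 21 + 21 + 21 + 20 + 18 + 16 + 13 + 12 + 10 + 8 + 7 + 4 + 3 = 174 people.
Lower bound: ⌈174/22⌉ = 8 cabins.
A packing using 9 cabins:
  cabin 1: 21 = 21
  cabin 2: 21 = 21
  cabin 3: 21 = 21
  cabin 4: 20 = 20
  cabin 5: 18 + 4 = 22
  cabin 6: 16 + 3 = 19
  cabin 7: 13 + 8 = 21
  cabin 8: 12 + 10 = 22
  cabin 9: 7 = 7
No arrangement into 8 cabins stays within capacity, so 9 is optimal.

9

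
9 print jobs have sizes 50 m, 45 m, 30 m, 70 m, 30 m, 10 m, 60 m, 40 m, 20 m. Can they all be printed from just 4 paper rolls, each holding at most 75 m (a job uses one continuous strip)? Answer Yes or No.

Total = 355 m; ⌈355/75⌉ = 5.
At least 5 paper rolls are required, but only 4 are allowed.

No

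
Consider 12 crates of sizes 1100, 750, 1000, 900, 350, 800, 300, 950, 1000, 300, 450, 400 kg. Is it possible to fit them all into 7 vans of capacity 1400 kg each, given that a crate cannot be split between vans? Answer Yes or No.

A valid assignment using 7 vans:
  van 1: 1100 + 300 = 1400
  van 2: 1000 + 400 = 1400
  van 3: 1000 + 350 = 1350
  van 4: 950 + 450 = 1400
  van 5: 900 + 300 = 1200
  van 6: 800 = 800
  van 7: 750 = 750
Every load is within 1400 kg, so 7 vans suffice.

Yes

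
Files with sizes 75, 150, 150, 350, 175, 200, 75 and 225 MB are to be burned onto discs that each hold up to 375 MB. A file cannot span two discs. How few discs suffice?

4

Total = 350 + 225 + 200 + 175 + 150 + 150 + 75 + 75 = 1400 MB.
Lower bound: ⌈1400/375⌉ = 4 discs.
A packing using 4 discs:
  disc 1: 350 = 350
  disc 2: 225 + 150 = 375
  disc 3: 200 + 175 = 375
  disc 4: 150 + 75 + 75 = 300
This matches the lower bound, so 4 is optimal.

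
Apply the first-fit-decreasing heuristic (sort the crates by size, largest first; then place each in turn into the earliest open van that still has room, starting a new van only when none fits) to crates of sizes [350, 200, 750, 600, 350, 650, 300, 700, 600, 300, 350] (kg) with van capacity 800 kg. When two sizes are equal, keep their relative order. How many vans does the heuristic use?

Sorted descending: 750, 700, 650, 600, 600, 350, 350, 350, 300, 300, 200.
  750 → van 1 (new)  [load 750/800]
  700 → van 2 (new)  [load 700/800]
  650 → van 3 (new)  [load 650/800]
  600 → van 4 (new)  [load 600/800]
  600 → van 5 (new)  [load 600/800]
  350 → van 6 (new)  [load 350/800]
  350 → van 6  [load 700/800]
  350 → van 7 (new)  [load 350/800]
  300 → van 7  [load 650/800]
  300 → van 8 (new)  [load 300/800]
  200 → van 4  [load 800/800]
8 vans opened.

8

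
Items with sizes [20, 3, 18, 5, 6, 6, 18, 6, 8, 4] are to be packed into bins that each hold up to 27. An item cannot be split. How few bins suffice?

Total = 20 + 18 + 18 + 8 + 6 + 6 + 6 + 5 + 4 + 3 = 94.
Lower bound: ⌈94/27⌉ = 4 bins.
A packing using 4 bins:
  bin 1: 20 + 6 = 26
  bin 2: 18 + 8 = 26
  bin 3: 18 + 6 + 3 = 27
  bin 4: 6 + 5 + 4 = 15
This matches the lower bound, so 4 is optimal.

4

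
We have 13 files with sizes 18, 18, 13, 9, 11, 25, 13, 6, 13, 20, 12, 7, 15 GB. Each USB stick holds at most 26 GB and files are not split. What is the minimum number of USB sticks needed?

Total = 25 + 20 + 18 + 18 + 15 + 13 + 13 + 13 + 12 + 11 + 9 + 7 + 6 = 180 GB.
Lower bound: ⌈180/26⌉ = 7 USB sticks.
A packing using 8 USB sticks:
  USB stick 1: 25 = 25
  USB stick 2: 20 + 6 = 26
  USB stick 3: 18 + 7 = 25
  USB stick 4: 18 = 18
  USB stick 5: 15 + 11 = 26
  USB stick 6: 13 + 13 = 26
  USB stick 7: 13 + 12 = 25
  USB stick 8: 9 = 9
No arrangement into 7 USB sticks stays within capacity, so 8 is optimal.

8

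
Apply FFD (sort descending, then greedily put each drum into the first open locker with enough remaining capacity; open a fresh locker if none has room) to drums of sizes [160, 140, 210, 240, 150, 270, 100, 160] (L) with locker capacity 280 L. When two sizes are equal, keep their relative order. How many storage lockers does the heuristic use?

7

Sorted descending: 270, 240, 210, 160, 160, 150, 140, 100.
  270 → locker 1 (new)  [load 270/280]
  240 → locker 2 (new)  [load 240/280]
  210 → locker 3 (new)  [load 210/280]
  160 → locker 4 (new)  [load 160/280]
  160 → locker 5 (new)  [load 160/280]
  150 → locker 6 (new)  [load 150/280]
  140 → locker 7 (new)  [load 140/280]
  100 → locker 4  [load 260/280]
7 storage lockers opened.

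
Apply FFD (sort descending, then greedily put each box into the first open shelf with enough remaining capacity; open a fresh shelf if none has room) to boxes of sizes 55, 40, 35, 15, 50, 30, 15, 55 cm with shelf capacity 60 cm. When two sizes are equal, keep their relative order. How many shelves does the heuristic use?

Sorted descending: 55, 55, 50, 40, 35, 30, 15, 15.
  55 → shelf 1 (new)  [load 55/60]
  55 → shelf 2 (new)  [load 55/60]
  50 → shelf 3 (new)  [load 50/60]
  40 → shelf 4 (new)  [load 40/60]
  35 → shelf 5 (new)  [load 35/60]
  30 → shelf 6 (new)  [load 30/60]
  15 → shelf 4  [load 55/60]
  15 → shelf 5  [load 50/60]
6 shelves opened.

6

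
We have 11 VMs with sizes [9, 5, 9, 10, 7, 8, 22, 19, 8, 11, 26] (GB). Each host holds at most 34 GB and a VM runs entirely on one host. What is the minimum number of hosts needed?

Total = 26 + 22 + 19 + 11 + 10 + 9 + 9 + 8 + 8 + 7 + 5 = 134 GB.
Lower bound: ⌈134/34⌉ = 4 hosts.
A packing using 4 hosts:
  host 1: 26 + 8 = 34
  host 2: 22 + 11 = 33
  host 3: 19 + 10 + 5 = 34
  host 4: 9 + 9 + 8 + 7 = 33
This matches the lower bound, so 4 is optimal.

4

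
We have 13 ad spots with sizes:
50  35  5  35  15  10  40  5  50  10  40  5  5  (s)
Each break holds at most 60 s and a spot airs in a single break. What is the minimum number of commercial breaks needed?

Total = 50 + 50 + 40 + 40 + 35 + 35 + 15 + 10 + 10 + 5 + 5 + 5 + 5 = 305 s.
Lower bound: ⌈305/60⌉ = 6 commercial breaks.
A packing using 6 commercial breaks:
  break 1: 50 + 10 = 60
  break 2: 50 + 10 = 60
  break 3: 40 + 15 + 5 = 60
  break 4: 40 + 5 + 5 + 5 = 55
  break 5: 35 = 35
  break 6: 35 = 35
This matches the lower bound, so 6 is optimal.

6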